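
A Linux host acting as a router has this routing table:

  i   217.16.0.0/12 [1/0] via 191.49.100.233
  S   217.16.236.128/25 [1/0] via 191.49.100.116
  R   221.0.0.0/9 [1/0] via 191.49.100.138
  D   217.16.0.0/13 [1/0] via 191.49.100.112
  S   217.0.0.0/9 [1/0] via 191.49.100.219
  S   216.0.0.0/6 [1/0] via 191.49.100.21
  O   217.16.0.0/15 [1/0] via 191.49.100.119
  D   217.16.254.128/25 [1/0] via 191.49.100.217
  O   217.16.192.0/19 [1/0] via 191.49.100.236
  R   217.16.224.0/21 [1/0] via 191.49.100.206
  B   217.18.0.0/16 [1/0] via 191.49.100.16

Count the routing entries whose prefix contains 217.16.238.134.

Prefixes containing 217.16.238.134:
  216.0.0.0/6 (216.0.0.0 - 219.255.255.255)
  217.0.0.0/9 (217.0.0.0 - 217.127.255.255)
  217.16.0.0/12 (217.16.0.0 - 217.31.255.255)
  217.16.0.0/13 (217.16.0.0 - 217.23.255.255)
  217.16.0.0/15 (217.16.0.0 - 217.17.255.255)
Total matching entries: 5.

5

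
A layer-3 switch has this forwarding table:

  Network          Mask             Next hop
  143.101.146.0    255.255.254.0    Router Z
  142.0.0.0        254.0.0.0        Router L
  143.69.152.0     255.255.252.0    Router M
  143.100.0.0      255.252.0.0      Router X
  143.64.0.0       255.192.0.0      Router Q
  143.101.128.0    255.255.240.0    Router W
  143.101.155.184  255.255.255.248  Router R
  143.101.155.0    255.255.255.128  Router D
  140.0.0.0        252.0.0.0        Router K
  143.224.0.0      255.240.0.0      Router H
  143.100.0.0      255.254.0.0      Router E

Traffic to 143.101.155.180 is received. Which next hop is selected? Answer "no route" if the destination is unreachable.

Routes whose prefix contains 143.101.155.180:
  140.0.0.0/6 (140.0.0.0 - 143.255.255.255) -> Router K
  142.0.0.0/7 (142.0.0.0 - 143.255.255.255) -> Router L
  143.64.0.0/10 (143.64.0.0 - 143.127.255.255) -> Router Q
  143.100.0.0/14 (143.100.0.0 - 143.103.255.255) -> Router X
  143.100.0.0/15 (143.100.0.0 - 143.101.255.255) -> Router E
More-specific entries that do NOT match:
  143.101.155.184/29 (143.101.155.184 - 143.101.155.191) does not contain 143.101.155.180
  143.101.155.0/25 (143.101.155.0 - 143.101.155.127) does not contain 143.101.155.180
  143.101.146.0/23 (143.101.146.0 - 143.101.147.255) does not contain 143.101.155.180
  143.69.152.0/22 (143.69.152.0 - 143.69.155.255) does not contain 143.101.155.180
  143.101.128.0/20 (143.101.128.0 - 143.101.143.255) does not contain 143.101.155.180
Longest matching prefix is /15 -> next hop Router E.

Router E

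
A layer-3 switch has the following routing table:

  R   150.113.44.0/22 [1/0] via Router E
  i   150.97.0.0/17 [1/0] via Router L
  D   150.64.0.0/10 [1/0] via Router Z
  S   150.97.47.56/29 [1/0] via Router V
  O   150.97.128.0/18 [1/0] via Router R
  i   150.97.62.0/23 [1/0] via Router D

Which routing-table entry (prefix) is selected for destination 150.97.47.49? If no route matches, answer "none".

Entries matching 150.97.47.49:
  150.64.0.0/10 (150.64.0.0 - 150.127.255.255)
  150.97.0.0/17 (150.97.0.0 - 150.97.127.255)
Most specific is 150.97.0.0/17.

150.97.0.0/17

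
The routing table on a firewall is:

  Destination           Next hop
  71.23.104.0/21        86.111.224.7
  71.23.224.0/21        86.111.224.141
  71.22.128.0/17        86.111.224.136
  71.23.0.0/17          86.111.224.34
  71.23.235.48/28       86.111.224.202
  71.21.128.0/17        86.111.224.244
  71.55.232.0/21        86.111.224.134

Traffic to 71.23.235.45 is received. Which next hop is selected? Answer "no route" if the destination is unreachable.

no route

No entry's prefix contains 71.23.235.45; there is no default route.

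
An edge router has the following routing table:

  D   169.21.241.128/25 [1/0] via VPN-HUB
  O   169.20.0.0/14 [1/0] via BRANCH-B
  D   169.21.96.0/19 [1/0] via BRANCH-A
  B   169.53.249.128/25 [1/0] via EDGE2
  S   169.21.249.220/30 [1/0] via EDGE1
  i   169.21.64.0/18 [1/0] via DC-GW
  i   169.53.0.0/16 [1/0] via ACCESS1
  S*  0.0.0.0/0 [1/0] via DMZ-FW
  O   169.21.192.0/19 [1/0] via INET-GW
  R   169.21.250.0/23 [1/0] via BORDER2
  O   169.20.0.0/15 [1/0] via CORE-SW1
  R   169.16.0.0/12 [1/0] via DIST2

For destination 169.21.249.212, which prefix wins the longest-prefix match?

169.20.0.0/15

Entries matching 169.21.249.212:
  0.0.0.0/0 (default, matches everything)
  169.16.0.0/12 (169.16.0.0 - 169.31.255.255)
  169.20.0.0/14 (169.20.0.0 - 169.23.255.255)
  169.20.0.0/15 (169.20.0.0 - 169.21.255.255)
Most specific is 169.20.0.0/15.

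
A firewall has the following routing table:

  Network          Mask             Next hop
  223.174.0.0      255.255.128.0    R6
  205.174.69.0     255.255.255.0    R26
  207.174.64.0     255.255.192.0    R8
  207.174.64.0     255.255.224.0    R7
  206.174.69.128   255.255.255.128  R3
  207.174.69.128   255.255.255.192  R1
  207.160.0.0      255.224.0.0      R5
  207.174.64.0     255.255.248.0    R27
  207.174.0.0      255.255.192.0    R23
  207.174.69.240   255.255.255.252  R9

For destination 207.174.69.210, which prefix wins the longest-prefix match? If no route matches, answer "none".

207.174.64.0/21

Entries matching 207.174.69.210:
  207.160.0.0/11 (207.160.0.0 - 207.191.255.255)
  207.174.64.0/18 (207.174.64.0 - 207.174.127.255)
  207.174.64.0/19 (207.174.64.0 - 207.174.95.255)
  207.174.64.0/21 (207.174.64.0 - 207.174.71.255)
Most specific is 207.174.64.0/21.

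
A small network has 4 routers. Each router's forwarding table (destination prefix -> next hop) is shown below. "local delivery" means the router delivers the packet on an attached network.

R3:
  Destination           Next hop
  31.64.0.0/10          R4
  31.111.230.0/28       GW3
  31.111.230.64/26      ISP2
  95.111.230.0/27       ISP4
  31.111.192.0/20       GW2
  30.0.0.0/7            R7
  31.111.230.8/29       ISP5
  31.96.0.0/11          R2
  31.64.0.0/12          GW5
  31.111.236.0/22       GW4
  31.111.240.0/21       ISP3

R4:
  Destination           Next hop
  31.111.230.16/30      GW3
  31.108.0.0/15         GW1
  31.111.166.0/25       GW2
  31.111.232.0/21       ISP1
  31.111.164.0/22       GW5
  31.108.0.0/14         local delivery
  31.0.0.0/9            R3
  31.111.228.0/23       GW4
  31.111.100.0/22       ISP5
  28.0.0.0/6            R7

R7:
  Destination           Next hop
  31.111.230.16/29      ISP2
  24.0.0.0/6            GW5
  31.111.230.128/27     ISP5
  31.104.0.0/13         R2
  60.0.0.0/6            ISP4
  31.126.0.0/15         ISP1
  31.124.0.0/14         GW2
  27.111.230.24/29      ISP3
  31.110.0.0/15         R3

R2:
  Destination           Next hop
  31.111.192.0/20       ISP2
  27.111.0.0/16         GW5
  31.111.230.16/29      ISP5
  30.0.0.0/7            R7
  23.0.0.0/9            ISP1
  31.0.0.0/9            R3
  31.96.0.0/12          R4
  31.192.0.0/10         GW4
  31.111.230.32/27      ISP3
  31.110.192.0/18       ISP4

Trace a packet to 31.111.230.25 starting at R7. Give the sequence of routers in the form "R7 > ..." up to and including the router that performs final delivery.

At R7: longest match for 31.111.230.25 is 31.110.0.0/15 -> R3
At R3: longest match for 31.111.230.25 is 31.96.0.0/11 -> R2
At R2: longest match for 31.111.230.25 is 31.96.0.0/12 -> R4
At R4: longest match for 31.111.230.25 is 31.108.0.0/14 -> local delivery

R7 > R3 > R2 > R4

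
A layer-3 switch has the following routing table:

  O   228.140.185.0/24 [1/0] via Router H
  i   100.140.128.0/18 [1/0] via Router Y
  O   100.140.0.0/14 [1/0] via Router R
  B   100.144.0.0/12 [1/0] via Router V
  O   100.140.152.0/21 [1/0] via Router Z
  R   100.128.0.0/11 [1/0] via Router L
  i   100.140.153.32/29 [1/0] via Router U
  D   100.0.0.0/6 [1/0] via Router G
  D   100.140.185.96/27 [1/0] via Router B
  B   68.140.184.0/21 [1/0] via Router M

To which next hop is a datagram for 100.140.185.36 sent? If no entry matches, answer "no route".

Router Y

Routes whose prefix contains 100.140.185.36:
  100.0.0.0/6 (100.0.0.0 - 103.255.255.255) -> Router G
  100.128.0.0/11 (100.128.0.0 - 100.159.255.255) -> Router L
  100.140.0.0/14 (100.140.0.0 - 100.143.255.255) -> Router R
  100.140.128.0/18 (100.140.128.0 - 100.140.191.255) -> Router Y
More-specific entries that do NOT match:
  100.140.153.32/29 (100.140.153.32 - 100.140.153.39) does not contain 100.140.185.36
  100.140.185.96/27 (100.140.185.96 - 100.140.185.127) does not contain 100.140.185.36
  228.140.185.0/24 (228.140.185.0 - 228.140.185.255) does not contain 100.140.185.36
  100.140.152.0/21 (100.140.152.0 - 100.140.159.255) does not contain 100.140.185.36
  68.140.184.0/21 (68.140.184.0 - 68.140.191.255) does not contain 100.140.185.36
Longest matching prefix is /18 -> next hop Router Y.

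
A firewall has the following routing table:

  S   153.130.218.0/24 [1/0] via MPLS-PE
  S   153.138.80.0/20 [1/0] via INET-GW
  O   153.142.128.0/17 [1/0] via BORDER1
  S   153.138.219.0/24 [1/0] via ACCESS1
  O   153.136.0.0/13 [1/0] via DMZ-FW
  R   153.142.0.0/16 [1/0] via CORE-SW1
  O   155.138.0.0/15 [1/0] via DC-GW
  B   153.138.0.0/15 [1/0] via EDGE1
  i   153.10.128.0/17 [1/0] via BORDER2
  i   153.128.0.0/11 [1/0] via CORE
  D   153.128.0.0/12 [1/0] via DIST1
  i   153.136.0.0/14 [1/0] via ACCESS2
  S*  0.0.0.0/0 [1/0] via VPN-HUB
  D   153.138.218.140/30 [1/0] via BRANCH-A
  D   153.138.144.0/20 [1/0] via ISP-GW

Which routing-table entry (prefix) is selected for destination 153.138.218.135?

Entries matching 153.138.218.135:
  0.0.0.0/0 (default, matches everything)
  153.128.0.0/11 (153.128.0.0 - 153.159.255.255)
  153.128.0.0/12 (153.128.0.0 - 153.143.255.255)
  153.136.0.0/13 (153.136.0.0 - 153.143.255.255)
  153.136.0.0/14 (153.136.0.0 - 153.139.255.255)
  153.138.0.0/15 (153.138.0.0 - 153.139.255.255)
Most specific is 153.138.0.0/15.

153.138.0.0/15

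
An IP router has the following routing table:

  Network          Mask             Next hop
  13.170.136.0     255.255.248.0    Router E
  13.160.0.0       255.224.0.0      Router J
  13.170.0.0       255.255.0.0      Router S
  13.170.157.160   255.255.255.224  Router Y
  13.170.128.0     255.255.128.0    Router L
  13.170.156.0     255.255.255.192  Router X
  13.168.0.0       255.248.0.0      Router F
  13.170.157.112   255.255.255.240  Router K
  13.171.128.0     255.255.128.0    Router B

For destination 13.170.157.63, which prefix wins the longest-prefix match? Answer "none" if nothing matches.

13.170.128.0/17

Entries matching 13.170.157.63:
  13.160.0.0/11 (13.160.0.0 - 13.191.255.255)
  13.168.0.0/13 (13.168.0.0 - 13.175.255.255)
  13.170.0.0/16 (13.170.0.0 - 13.170.255.255)
  13.170.128.0/17 (13.170.128.0 - 13.170.255.255)
Most specific is 13.170.128.0/17.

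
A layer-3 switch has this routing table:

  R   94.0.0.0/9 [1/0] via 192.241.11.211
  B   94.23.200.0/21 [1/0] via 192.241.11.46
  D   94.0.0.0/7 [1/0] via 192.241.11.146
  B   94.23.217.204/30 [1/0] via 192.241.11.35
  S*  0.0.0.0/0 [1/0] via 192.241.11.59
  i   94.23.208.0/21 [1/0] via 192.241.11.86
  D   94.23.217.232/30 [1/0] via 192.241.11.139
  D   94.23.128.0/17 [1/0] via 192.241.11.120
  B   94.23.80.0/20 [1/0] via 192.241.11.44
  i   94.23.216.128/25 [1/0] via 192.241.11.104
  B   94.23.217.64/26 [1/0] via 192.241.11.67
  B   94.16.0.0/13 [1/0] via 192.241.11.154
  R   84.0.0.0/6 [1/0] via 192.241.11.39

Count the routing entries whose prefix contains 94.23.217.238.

5

Prefixes containing 94.23.217.238:
  0.0.0.0/0 (default, matches everything)
  94.0.0.0/7 (94.0.0.0 - 95.255.255.255)
  94.0.0.0/9 (94.0.0.0 - 94.127.255.255)
  94.16.0.0/13 (94.16.0.0 - 94.23.255.255)
  94.23.128.0/17 (94.23.128.0 - 94.23.255.255)
Total matching entries: 5.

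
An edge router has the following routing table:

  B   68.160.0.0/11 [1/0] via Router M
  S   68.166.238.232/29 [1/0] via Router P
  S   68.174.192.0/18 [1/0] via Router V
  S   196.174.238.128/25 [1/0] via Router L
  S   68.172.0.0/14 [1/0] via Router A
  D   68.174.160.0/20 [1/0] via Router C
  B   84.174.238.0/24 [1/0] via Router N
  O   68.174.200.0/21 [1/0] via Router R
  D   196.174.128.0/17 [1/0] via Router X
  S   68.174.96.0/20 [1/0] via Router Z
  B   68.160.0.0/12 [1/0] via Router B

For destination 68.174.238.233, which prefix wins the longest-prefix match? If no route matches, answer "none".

68.174.192.0/18

Entries matching 68.174.238.233:
  68.160.0.0/11 (68.160.0.0 - 68.191.255.255)
  68.160.0.0/12 (68.160.0.0 - 68.175.255.255)
  68.172.0.0/14 (68.172.0.0 - 68.175.255.255)
  68.174.192.0/18 (68.174.192.0 - 68.174.255.255)
Most specific is 68.174.192.0/18.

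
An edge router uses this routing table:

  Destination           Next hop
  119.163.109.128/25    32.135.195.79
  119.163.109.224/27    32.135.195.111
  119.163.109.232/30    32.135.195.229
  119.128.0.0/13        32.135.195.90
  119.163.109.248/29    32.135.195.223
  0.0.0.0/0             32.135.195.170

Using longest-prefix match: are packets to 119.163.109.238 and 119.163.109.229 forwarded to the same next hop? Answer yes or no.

119.163.109.238: longest match 119.163.109.224/27 -> 32.135.195.111
119.163.109.229: longest match 119.163.109.224/27 -> 32.135.195.111

yes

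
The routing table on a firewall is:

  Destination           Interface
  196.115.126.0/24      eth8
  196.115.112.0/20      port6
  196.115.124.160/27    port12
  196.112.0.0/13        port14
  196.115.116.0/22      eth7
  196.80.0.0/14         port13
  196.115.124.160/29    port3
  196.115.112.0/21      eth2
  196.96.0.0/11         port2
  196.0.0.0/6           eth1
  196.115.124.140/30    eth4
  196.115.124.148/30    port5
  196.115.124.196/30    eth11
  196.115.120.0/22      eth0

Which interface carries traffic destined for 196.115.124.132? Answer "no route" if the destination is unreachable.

Routes whose prefix contains 196.115.124.132:
  196.0.0.0/6 (196.0.0.0 - 199.255.255.255) -> eth1
  196.96.0.0/11 (196.96.0.0 - 196.127.255.255) -> port2
  196.112.0.0/13 (196.112.0.0 - 196.119.255.255) -> port14
  196.115.112.0/20 (196.115.112.0 - 196.115.127.255) -> port6
More-specific entries that do NOT match:
  196.115.124.140/30 (196.115.124.140 - 196.115.124.143) does not contain 196.115.124.132
  196.115.124.148/30 (196.115.124.148 - 196.115.124.151) does not contain 196.115.124.132
  196.115.124.196/30 (196.115.124.196 - 196.115.124.199) does not contain 196.115.124.132
  196.115.124.160/29 (196.115.124.160 - 196.115.124.167) does not contain 196.115.124.132
  196.115.124.160/27 (196.115.124.160 - 196.115.124.191) does not contain 196.115.124.132
  196.115.126.0/24 (196.115.126.0 - 196.115.126.255) does not contain 196.115.124.132
  196.115.116.0/22 (196.115.116.0 - 196.115.119.255) does not contain 196.115.124.132
  196.115.120.0/22 (196.115.120.0 - 196.115.123.255) does not contain 196.115.124.132
  196.115.112.0/21 (196.115.112.0 - 196.115.119.255) does not contain 196.115.124.132
Longest matching prefix is /20 -> interface port6.

port6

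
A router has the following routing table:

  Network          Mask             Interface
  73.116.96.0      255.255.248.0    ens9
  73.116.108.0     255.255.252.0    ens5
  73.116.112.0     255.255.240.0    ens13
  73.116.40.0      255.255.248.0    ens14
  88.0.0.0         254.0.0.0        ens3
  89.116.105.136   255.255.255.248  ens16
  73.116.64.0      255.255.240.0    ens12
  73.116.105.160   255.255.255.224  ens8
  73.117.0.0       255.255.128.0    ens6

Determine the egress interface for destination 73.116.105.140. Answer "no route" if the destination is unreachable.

no route

No entry's prefix contains 73.116.105.140; there is no default route.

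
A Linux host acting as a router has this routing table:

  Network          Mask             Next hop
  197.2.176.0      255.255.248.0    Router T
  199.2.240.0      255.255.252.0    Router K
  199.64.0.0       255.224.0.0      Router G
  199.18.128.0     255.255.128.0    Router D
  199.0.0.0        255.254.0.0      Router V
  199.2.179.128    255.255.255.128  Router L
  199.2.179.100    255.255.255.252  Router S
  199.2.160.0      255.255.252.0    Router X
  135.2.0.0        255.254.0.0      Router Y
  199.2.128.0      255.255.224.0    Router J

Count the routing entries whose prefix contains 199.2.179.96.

No listed prefix contains 199.2.179.96.
Total matching entries: 0.

0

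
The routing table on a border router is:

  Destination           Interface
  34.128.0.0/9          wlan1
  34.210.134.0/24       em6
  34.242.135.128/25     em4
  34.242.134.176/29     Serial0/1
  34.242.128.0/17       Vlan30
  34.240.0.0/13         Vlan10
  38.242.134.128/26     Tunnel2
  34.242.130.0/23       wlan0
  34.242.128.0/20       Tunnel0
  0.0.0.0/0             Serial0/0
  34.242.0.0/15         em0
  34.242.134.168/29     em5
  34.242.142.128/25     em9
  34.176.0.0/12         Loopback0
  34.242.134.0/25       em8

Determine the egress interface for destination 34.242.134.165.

Routes whose prefix contains 34.242.134.165:
  0.0.0.0/0 (default, matches everything) -> Serial0/0
  34.128.0.0/9 (34.128.0.0 - 34.255.255.255) -> wlan1
  34.240.0.0/13 (34.240.0.0 - 34.247.255.255) -> Vlan10
  34.242.0.0/15 (34.242.0.0 - 34.243.255.255) -> em0
  34.242.128.0/17 (34.242.128.0 - 34.242.255.255) -> Vlan30
  34.242.128.0/20 (34.242.128.0 - 34.242.143.255) -> Tunnel0
More-specific entries that do NOT match:
  34.242.134.176/29 (34.242.134.176 - 34.242.134.183) does not contain 34.242.134.165
  34.242.134.168/29 (34.242.134.168 - 34.242.134.175) does not contain 34.242.134.165
  38.242.134.128/26 (38.242.134.128 - 38.242.134.191) does not contain 34.242.134.165
  34.242.135.128/25 (34.242.135.128 - 34.242.135.255) does not contain 34.242.134.165
  34.242.142.128/25 (34.242.142.128 - 34.242.142.255) does not contain 34.242.134.165
  34.242.134.0/25 (34.242.134.0 - 34.242.134.127) does not contain 34.242.134.165
  34.210.134.0/24 (34.210.134.0 - 34.210.134.255) does not contain 34.242.134.165
  34.242.130.0/23 (34.242.130.0 - 34.242.131.255) does not contain 34.242.134.165
Longest matching prefix is /20 -> interface Tunnel0.

Tunnel0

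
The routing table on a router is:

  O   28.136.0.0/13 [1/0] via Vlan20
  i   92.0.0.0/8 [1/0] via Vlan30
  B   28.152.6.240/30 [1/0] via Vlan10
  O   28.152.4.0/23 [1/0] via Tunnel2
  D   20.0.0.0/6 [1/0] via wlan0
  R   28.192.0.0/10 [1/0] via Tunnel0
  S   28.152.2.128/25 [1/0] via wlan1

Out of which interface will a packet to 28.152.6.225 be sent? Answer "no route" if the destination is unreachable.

no route

No entry's prefix contains 28.152.6.225; there is no default route.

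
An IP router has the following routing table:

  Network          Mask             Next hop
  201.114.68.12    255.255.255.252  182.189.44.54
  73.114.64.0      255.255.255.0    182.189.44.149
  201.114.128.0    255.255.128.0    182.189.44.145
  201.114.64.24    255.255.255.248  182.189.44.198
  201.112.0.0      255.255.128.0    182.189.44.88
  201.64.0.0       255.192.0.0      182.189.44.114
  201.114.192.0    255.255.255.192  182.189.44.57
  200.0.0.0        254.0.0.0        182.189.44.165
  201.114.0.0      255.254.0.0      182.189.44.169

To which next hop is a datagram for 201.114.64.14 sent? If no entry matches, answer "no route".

182.189.44.169

Routes whose prefix contains 201.114.64.14:
  200.0.0.0/7 (200.0.0.0 - 201.255.255.255) -> 182.189.44.165
  201.64.0.0/10 (201.64.0.0 - 201.127.255.255) -> 182.189.44.114
  201.114.0.0/15 (201.114.0.0 - 201.115.255.255) -> 182.189.44.169
More-specific entries that do NOT match:
  201.114.68.12/30 (201.114.68.12 - 201.114.68.15) does not contain 201.114.64.14
  201.114.64.24/29 (201.114.64.24 - 201.114.64.31) does not contain 201.114.64.14
  201.114.192.0/26 (201.114.192.0 - 201.114.192.63) does not contain 201.114.64.14
  73.114.64.0/24 (73.114.64.0 - 73.114.64.255) does not contain 201.114.64.14
  201.114.128.0/17 (201.114.128.0 - 201.114.255.255) does not contain 201.114.64.14
  201.112.0.0/17 (201.112.0.0 - 201.112.127.255) does not contain 201.114.64.14
Longest matching prefix is /15 -> next hop 182.189.44.169.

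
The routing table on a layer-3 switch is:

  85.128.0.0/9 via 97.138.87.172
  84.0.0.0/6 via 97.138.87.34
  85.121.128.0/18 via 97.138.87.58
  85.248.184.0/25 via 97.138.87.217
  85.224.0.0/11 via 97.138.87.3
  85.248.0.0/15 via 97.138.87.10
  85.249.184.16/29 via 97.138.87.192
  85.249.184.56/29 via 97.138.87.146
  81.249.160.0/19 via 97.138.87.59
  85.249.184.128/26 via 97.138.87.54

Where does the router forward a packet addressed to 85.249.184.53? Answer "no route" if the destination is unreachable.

97.138.87.10

Routes whose prefix contains 85.249.184.53:
  84.0.0.0/6 (84.0.0.0 - 87.255.255.255) -> 97.138.87.34
  85.128.0.0/9 (85.128.0.0 - 85.255.255.255) -> 97.138.87.172
  85.224.0.0/11 (85.224.0.0 - 85.255.255.255) -> 97.138.87.3
  85.248.0.0/15 (85.248.0.0 - 85.249.255.255) -> 97.138.87.10
More-specific entries that do NOT match:
  85.249.184.16/29 (85.249.184.16 - 85.249.184.23) does not contain 85.249.184.53
  85.249.184.56/29 (85.249.184.56 - 85.249.184.63) does not contain 85.249.184.53
  85.249.184.128/26 (85.249.184.128 - 85.249.184.191) does not contain 85.249.184.53
  85.248.184.0/25 (85.248.184.0 - 85.248.184.127) does not contain 85.249.184.53
  81.249.160.0/19 (81.249.160.0 - 81.249.191.255) does not contain 85.249.184.53
  85.121.128.0/18 (85.121.128.0 - 85.121.191.255) does not contain 85.249.184.53
Longest matching prefix is /15 -> next hop 97.138.87.10.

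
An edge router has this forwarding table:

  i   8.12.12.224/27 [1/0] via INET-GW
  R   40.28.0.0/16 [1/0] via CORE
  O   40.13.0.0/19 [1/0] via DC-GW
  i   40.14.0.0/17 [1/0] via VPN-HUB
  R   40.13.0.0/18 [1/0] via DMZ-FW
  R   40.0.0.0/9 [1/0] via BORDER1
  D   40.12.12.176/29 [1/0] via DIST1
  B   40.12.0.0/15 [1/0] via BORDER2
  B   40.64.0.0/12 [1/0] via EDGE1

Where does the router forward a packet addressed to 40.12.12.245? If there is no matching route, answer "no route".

Routes whose prefix contains 40.12.12.245:
  40.0.0.0/9 (40.0.0.0 - 40.127.255.255) -> BORDER1
  40.12.0.0/15 (40.12.0.0 - 40.13.255.255) -> BORDER2
More-specific entries that do NOT match:
  40.12.12.176/29 (40.12.12.176 - 40.12.12.183) does not contain 40.12.12.245
  8.12.12.224/27 (8.12.12.224 - 8.12.12.255) does not contain 40.12.12.245
  40.13.0.0/19 (40.13.0.0 - 40.13.31.255) does not contain 40.12.12.245
  40.13.0.0/18 (40.13.0.0 - 40.13.63.255) does not contain 40.12.12.245
  40.14.0.0/17 (40.14.0.0 - 40.14.127.255) does not contain 40.12.12.245
  40.28.0.0/16 (40.28.0.0 - 40.28.255.255) does not contain 40.12.12.245
Longest matching prefix is /15 -> next hop BORDER2.

BORDER2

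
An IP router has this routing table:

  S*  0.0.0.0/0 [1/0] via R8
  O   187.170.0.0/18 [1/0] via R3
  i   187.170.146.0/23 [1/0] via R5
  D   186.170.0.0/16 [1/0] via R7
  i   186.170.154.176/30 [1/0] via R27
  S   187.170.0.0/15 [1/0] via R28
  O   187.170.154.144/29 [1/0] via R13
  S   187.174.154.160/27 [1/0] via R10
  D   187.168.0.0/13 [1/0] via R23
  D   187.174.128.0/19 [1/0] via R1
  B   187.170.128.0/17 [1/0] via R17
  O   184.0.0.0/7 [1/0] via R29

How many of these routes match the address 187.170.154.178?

Prefixes containing 187.170.154.178:
  0.0.0.0/0 (default, matches everything)
  187.168.0.0/13 (187.168.0.0 - 187.175.255.255)
  187.170.0.0/15 (187.170.0.0 - 187.171.255.255)
  187.170.128.0/17 (187.170.128.0 - 187.170.255.255)
Total matching entries: 4.

4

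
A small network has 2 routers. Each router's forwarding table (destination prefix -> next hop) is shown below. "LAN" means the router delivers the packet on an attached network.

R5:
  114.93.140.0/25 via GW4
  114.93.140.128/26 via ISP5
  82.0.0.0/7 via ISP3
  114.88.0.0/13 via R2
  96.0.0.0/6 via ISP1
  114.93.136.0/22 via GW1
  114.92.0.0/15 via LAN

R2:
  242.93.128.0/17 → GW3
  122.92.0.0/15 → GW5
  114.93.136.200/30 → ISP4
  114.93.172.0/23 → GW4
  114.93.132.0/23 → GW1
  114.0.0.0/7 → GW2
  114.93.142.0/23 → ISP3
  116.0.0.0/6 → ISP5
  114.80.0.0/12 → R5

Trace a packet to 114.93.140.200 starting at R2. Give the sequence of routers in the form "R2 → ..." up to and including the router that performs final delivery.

R2 → R5

At R2: longest match for 114.93.140.200 is 114.80.0.0/12 -> R5
At R5: longest match for 114.93.140.200 is 114.92.0.0/15 -> LAN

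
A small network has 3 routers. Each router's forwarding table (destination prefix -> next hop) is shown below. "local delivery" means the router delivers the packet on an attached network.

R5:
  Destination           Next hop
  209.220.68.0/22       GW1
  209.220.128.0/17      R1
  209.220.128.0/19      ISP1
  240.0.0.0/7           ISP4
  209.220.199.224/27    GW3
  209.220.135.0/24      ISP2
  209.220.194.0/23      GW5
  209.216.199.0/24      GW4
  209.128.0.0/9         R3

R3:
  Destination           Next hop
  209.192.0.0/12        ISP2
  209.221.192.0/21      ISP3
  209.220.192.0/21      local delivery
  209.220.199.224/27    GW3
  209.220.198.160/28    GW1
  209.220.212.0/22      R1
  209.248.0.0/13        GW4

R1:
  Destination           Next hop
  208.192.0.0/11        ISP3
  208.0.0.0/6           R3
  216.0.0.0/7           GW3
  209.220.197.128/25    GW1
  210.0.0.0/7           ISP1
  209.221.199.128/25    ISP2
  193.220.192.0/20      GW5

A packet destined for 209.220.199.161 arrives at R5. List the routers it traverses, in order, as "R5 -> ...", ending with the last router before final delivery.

At R5: longest match for 209.220.199.161 is 209.220.128.0/17 -> R1
At R1: longest match for 209.220.199.161 is 208.0.0.0/6 -> R3
At R3: longest match for 209.220.199.161 is 209.220.192.0/21 -> local delivery

R5 -> R1 -> R3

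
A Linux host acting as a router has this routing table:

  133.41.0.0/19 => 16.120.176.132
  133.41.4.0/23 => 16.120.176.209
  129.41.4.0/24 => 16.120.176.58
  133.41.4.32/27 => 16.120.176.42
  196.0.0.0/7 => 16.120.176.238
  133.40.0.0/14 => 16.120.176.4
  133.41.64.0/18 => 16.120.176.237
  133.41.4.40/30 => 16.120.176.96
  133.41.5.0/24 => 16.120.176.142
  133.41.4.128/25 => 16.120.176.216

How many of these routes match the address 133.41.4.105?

3

Prefixes containing 133.41.4.105:
  133.40.0.0/14 (133.40.0.0 - 133.43.255.255)
  133.41.0.0/19 (133.41.0.0 - 133.41.31.255)
  133.41.4.0/23 (133.41.4.0 - 133.41.5.255)
Total matching entries: 3.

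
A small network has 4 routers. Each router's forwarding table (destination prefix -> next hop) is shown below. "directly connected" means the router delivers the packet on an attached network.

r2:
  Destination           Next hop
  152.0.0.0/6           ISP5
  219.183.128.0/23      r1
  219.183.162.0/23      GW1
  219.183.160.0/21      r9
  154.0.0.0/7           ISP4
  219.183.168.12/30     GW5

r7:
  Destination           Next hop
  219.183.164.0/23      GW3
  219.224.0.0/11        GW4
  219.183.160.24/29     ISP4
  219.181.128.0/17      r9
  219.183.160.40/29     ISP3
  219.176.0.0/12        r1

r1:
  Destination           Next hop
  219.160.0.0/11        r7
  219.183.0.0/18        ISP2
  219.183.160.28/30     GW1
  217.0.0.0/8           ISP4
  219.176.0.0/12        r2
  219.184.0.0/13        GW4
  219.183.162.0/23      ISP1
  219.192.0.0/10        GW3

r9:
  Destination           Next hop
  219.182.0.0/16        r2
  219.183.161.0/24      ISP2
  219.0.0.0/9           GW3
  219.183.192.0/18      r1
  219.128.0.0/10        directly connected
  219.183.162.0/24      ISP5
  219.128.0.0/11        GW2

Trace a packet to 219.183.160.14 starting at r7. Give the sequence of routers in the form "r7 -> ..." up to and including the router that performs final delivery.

r7 -> r1 -> r2 -> r9

At r7: longest match for 219.183.160.14 is 219.176.0.0/12 -> r1
At r1: longest match for 219.183.160.14 is 219.176.0.0/12 -> r2
At r2: longest match for 219.183.160.14 is 219.183.160.0/21 -> r9
At r9: longest match for 219.183.160.14 is 219.128.0.0/10 -> directly connected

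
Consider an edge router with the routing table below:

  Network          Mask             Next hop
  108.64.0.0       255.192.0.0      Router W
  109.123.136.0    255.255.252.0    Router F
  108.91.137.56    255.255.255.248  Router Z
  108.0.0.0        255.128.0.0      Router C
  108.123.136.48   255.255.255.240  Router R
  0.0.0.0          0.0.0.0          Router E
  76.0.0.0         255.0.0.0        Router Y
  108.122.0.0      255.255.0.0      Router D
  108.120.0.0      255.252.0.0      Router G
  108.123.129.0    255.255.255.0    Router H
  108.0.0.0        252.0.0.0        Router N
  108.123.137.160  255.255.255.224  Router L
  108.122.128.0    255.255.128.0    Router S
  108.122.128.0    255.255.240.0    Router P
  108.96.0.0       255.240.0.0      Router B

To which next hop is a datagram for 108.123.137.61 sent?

Routes whose prefix contains 108.123.137.61:
  0.0.0.0/0 (default, matches everything) -> Router E
  108.0.0.0/6 (108.0.0.0 - 111.255.255.255) -> Router N
  108.0.0.0/9 (108.0.0.0 - 108.127.255.255) -> Router C
  108.64.0.0/10 (108.64.0.0 - 108.127.255.255) -> Router W
  108.120.0.0/14 (108.120.0.0 - 108.123.255.255) -> Router G
More-specific entries that do NOT match:
  108.91.137.56/29 (108.91.137.56 - 108.91.137.63) does not contain 108.123.137.61
  108.123.136.48/28 (108.123.136.48 - 108.123.136.63) does not contain 108.123.137.61
  108.123.137.160/27 (108.123.137.160 - 108.123.137.191) does not contain 108.123.137.61
  108.123.129.0/24 (108.123.129.0 - 108.123.129.255) does not contain 108.123.137.61
  109.123.136.0/22 (109.123.136.0 - 109.123.139.255) does not contain 108.123.137.61
  108.122.128.0/20 (108.122.128.0 - 108.122.143.255) does not contain 108.123.137.61
  108.122.128.0/17 (108.122.128.0 - 108.122.255.255) does not contain 108.123.137.61
  108.122.0.0/16 (108.122.0.0 - 108.122.255.255) does not contain 108.123.137.61
Longest matching prefix is /14 -> next hop Router G.

Router G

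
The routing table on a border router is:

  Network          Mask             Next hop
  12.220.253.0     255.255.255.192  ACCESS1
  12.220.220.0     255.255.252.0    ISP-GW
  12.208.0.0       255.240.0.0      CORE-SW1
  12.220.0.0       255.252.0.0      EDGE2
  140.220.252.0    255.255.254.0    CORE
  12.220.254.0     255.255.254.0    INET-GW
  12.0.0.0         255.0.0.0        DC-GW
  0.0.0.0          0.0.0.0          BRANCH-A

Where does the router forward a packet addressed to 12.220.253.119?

Routes whose prefix contains 12.220.253.119:
  0.0.0.0/0 (default, matches everything) -> BRANCH-A
  12.0.0.0/8 (12.0.0.0 - 12.255.255.255) -> DC-GW
  12.208.0.0/12 (12.208.0.0 - 12.223.255.255) -> CORE-SW1
  12.220.0.0/14 (12.220.0.0 - 12.223.255.255) -> EDGE2
More-specific entries that do NOT match:
  12.220.253.0/26 (12.220.253.0 - 12.220.253.63) does not contain 12.220.253.119
  140.220.252.0/23 (140.220.252.0 - 140.220.253.255) does not contain 12.220.253.119
  12.220.254.0/23 (12.220.254.0 - 12.220.255.255) does not contain 12.220.253.119
  12.220.220.0/22 (12.220.220.0 - 12.220.223.255) does not contain 12.220.253.119
Longest matching prefix is /14 -> next hop EDGE2.

EDGE2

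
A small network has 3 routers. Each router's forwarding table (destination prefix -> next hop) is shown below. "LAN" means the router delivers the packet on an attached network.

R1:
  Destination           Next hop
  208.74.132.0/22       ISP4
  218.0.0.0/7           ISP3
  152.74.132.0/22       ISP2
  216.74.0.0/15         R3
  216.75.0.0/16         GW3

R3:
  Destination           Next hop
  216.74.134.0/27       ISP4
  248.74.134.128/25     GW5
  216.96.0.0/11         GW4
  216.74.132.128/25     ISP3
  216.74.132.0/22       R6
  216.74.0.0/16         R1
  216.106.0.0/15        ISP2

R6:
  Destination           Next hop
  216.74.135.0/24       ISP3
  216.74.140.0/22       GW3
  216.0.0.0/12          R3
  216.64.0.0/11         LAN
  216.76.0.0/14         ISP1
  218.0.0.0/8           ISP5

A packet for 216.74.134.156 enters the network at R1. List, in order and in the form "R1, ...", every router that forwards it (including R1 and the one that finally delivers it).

At R1: longest match for 216.74.134.156 is 216.74.0.0/15 -> R3
At R3: longest match for 216.74.134.156 is 216.74.132.0/22 -> R6
At R6: longest match for 216.74.134.156 is 216.64.0.0/11 -> LAN

R1, R3, R6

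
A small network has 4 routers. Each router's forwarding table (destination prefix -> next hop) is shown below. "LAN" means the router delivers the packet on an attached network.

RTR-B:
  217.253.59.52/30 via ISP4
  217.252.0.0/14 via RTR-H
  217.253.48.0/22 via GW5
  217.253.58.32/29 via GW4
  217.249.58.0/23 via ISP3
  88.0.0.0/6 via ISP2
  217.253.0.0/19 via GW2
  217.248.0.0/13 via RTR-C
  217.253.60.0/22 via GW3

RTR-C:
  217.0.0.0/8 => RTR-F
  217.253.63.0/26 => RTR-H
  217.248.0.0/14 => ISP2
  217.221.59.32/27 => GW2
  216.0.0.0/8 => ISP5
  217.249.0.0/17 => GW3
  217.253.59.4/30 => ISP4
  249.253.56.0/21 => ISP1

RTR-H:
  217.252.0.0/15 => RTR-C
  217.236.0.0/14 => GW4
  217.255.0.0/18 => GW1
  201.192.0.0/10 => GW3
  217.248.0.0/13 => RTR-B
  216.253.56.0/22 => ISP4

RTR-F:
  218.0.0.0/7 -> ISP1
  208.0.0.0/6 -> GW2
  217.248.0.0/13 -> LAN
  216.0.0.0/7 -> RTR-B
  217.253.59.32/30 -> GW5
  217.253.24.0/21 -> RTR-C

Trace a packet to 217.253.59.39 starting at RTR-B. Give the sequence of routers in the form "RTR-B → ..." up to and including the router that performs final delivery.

RTR-B → RTR-H → RTR-C → RTR-F

At RTR-B: longest match for 217.253.59.39 is 217.252.0.0/14 -> RTR-H
At RTR-H: longest match for 217.253.59.39 is 217.252.0.0/15 -> RTR-C
At RTR-C: longest match for 217.253.59.39 is 217.0.0.0/8 -> RTR-F
At RTR-F: longest match for 217.253.59.39 is 217.248.0.0/13 -> LAN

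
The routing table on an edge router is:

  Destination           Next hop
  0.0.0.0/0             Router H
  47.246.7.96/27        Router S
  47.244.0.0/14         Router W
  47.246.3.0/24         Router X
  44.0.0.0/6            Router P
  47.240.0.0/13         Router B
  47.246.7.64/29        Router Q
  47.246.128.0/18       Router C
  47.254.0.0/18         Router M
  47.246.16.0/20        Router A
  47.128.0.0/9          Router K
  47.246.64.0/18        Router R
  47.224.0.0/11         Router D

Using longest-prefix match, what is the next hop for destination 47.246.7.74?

Routes whose prefix contains 47.246.7.74:
  0.0.0.0/0 (default, matches everything) -> Router H
  44.0.0.0/6 (44.0.0.0 - 47.255.255.255) -> Router P
  47.128.0.0/9 (47.128.0.0 - 47.255.255.255) -> Router K
  47.224.0.0/11 (47.224.0.0 - 47.255.255.255) -> Router D
  47.240.0.0/13 (47.240.0.0 - 47.247.255.255) -> Router B
  47.244.0.0/14 (47.244.0.0 - 47.247.255.255) -> Router W
More-specific entries that do NOT match:
  47.246.7.64/29 (47.246.7.64 - 47.246.7.71) does not contain 47.246.7.74
  47.246.7.96/27 (47.246.7.96 - 47.246.7.127) does not contain 47.246.7.74
  47.246.3.0/24 (47.246.3.0 - 47.246.3.255) does not contain 47.246.7.74
  47.246.16.0/20 (47.246.16.0 - 47.246.31.255) does not contain 47.246.7.74
  47.246.128.0/18 (47.246.128.0 - 47.246.191.255) does not contain 47.246.7.74
  47.254.0.0/18 (47.254.0.0 - 47.254.63.255) does not contain 47.246.7.74
  47.246.64.0/18 (47.246.64.0 - 47.246.127.255) does not contain 47.246.7.74
Longest matching prefix is /14 -> next hop Router W.

Router W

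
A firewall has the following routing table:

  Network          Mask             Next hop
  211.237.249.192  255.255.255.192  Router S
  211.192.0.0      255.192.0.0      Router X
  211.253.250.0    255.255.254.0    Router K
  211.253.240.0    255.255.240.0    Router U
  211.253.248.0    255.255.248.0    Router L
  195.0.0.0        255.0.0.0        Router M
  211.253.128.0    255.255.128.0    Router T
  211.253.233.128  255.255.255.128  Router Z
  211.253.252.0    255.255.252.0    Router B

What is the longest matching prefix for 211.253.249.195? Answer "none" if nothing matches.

Entries matching 211.253.249.195:
  211.192.0.0/10 (211.192.0.0 - 211.255.255.255)
  211.253.128.0/17 (211.253.128.0 - 211.253.255.255)
  211.253.240.0/20 (211.253.240.0 - 211.253.255.255)
  211.253.248.0/21 (211.253.248.0 - 211.253.255.255)
Most specific is 211.253.248.0/21.

211.253.248.0/21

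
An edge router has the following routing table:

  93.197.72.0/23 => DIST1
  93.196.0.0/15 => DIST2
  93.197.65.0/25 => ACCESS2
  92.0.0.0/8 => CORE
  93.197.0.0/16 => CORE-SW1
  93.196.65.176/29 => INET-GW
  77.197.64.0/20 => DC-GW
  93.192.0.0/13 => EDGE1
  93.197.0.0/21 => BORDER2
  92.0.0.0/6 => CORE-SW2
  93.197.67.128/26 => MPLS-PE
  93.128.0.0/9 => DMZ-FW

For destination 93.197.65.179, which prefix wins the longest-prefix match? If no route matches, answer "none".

93.197.0.0/16

Entries matching 93.197.65.179:
  92.0.0.0/6 (92.0.0.0 - 95.255.255.255)
  93.128.0.0/9 (93.128.0.0 - 93.255.255.255)
  93.192.0.0/13 (93.192.0.0 - 93.199.255.255)
  93.196.0.0/15 (93.196.0.0 - 93.197.255.255)
  93.197.0.0/16 (93.197.0.0 - 93.197.255.255)
Most specific is 93.197.0.0/16.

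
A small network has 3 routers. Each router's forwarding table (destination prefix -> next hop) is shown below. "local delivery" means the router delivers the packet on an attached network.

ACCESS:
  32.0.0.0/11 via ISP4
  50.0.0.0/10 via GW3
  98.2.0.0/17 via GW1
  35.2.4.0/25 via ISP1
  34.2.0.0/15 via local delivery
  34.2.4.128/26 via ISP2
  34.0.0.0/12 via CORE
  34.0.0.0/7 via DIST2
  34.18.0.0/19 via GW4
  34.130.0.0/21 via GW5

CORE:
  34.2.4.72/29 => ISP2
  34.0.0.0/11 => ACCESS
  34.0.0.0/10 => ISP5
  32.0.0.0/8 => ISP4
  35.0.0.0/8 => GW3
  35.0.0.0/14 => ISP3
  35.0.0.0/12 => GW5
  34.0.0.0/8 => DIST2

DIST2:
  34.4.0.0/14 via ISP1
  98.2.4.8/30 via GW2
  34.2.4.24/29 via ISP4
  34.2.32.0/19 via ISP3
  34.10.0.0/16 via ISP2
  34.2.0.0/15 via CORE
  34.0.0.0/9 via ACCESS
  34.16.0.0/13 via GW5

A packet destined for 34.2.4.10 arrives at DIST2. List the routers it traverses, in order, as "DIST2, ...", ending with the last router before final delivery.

At DIST2: longest match for 34.2.4.10 is 34.2.0.0/15 -> CORE
At CORE: longest match for 34.2.4.10 is 34.0.0.0/11 -> ACCESS
At ACCESS: longest match for 34.2.4.10 is 34.2.0.0/15 -> local delivery

DIST2, CORE, ACCESS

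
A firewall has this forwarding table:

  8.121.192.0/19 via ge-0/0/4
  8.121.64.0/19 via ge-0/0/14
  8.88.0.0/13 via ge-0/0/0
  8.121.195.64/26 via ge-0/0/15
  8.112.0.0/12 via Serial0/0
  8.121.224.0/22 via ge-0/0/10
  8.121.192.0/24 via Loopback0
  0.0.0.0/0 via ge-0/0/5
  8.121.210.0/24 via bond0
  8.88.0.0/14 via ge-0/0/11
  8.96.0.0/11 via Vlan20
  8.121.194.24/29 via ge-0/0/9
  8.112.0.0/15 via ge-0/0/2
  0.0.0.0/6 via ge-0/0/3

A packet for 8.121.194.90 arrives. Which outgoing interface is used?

Routes whose prefix contains 8.121.194.90:
  0.0.0.0/0 (default, matches everything) -> ge-0/0/5
  8.96.0.0/11 (8.96.0.0 - 8.127.255.255) -> Vlan20
  8.112.0.0/12 (8.112.0.0 - 8.127.255.255) -> Serial0/0
  8.121.192.0/19 (8.121.192.0 - 8.121.223.255) -> ge-0/0/4
More-specific entries that do NOT match:
  8.121.194.24/29 (8.121.194.24 - 8.121.194.31) does not contain 8.121.194.90
  8.121.195.64/26 (8.121.195.64 - 8.121.195.127) does not contain 8.121.194.90
  8.121.192.0/24 (8.121.192.0 - 8.121.192.255) does not contain 8.121.194.90
  8.121.210.0/24 (8.121.210.0 - 8.121.210.255) does not contain 8.121.194.90
  8.121.224.0/22 (8.121.224.0 - 8.121.227.255) does not contain 8.121.194.90
Longest matching prefix is /19 -> interface ge-0/0/4.

ge-0/0/4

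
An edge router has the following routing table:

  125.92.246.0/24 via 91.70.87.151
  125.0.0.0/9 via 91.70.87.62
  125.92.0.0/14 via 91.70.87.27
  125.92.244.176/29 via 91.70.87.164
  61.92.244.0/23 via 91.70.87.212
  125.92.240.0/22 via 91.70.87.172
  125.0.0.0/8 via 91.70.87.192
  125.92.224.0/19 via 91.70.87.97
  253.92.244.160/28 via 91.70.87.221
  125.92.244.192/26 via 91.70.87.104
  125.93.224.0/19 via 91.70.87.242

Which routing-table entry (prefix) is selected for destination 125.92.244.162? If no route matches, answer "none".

Entries matching 125.92.244.162:
  125.0.0.0/8 (125.0.0.0 - 125.255.255.255)
  125.0.0.0/9 (125.0.0.0 - 125.127.255.255)
  125.92.0.0/14 (125.92.0.0 - 125.95.255.255)
  125.92.224.0/19 (125.92.224.0 - 125.92.255.255)
Most specific is 125.92.224.0/19.

125.92.224.0/19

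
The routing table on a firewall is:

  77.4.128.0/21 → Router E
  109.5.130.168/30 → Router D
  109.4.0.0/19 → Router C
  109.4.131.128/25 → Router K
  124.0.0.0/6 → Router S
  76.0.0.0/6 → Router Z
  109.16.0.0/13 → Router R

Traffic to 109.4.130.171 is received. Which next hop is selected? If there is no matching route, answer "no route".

no route

No entry's prefix contains 109.4.130.171; there is no default route.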